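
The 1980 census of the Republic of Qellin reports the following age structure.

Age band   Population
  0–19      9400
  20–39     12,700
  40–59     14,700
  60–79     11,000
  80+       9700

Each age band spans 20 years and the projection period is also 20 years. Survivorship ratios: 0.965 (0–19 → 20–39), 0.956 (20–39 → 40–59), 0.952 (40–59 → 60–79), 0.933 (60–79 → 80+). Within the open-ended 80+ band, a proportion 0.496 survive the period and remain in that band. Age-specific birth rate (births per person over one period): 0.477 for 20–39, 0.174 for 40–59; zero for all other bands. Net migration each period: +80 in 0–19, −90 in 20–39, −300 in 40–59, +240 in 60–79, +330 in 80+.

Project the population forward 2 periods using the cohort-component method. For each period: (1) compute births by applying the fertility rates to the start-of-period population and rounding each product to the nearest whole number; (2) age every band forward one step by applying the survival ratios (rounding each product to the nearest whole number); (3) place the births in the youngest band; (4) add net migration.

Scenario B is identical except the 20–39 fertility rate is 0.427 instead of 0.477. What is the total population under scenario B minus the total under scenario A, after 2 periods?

-1062

Let group 1 be 0–19 through group 5 = 80+.
Period 1:
Births: 12700 × 0.477 = 6058  |  14700 × 0.174 = 2558 → total 8616
Group 2: 9400 × 0.965 = 9071
Group 3: 12700 × 0.956 = 12141
Group 4: 14700 × 0.952 = 13994
Group 5: 11000 × 0.933 + 9700 × 0.496 = 10263 + 4811 = 15074
Net migration: Group 1 + 80 → 8696; Group 2 − 90 → 8981; Group 3 − 300 → 11841; Group 4 + 240 → 14234; Group 5 + 330 → 15404
→ [8696, 8981, 11841, 14234, 15404]
Period 2:
Births: 8981 × 0.477 = 4284  |  11841 × 0.174 = 2060 → total 6344
Group 2: 8696 × 0.965 = 8392
Group 3: 8981 × 0.956 = 8586
Group 4: 11841 × 0.952 = 11273
Group 5: 14234 × 0.933 + 15404 × 0.496 = 13280 + 7640 = 20920
Net migration: Group 1 + 80 → 6424; Group 2 − 90 → 8302; Group 3 − 300 → 8286; Group 4 + 240 → 11513; Group 5 + 330 → 21250
→ [6424, 8302, 8286, 11513, 21250]
Scenario A total after 2 periods: 55775
Scenario B projection —
Period 1:
Births: 12700 × 0.427 = 5423  |  14700 × 0.174 = 2558 → total 7981
Group 2: 9400 × 0.965 = 9071
Group 3: 12700 × 0.956 = 12141
Group 4: 14700 × 0.952 = 13994
Group 5: 11000 × 0.933 + 9700 × 0.496 = 10263 + 4811 = 15074
Net migration: Group 1 + 80 → 8061; Group 2 − 90 → 8981; Group 3 − 300 → 11841; Group 4 + 240 → 14234; Group 5 + 330 → 15404
→ [8061, 8981, 11841, 14234, 15404]
Period 2:
Births: 8981 × 0.427 = 3835  |  11841 × 0.174 = 2060 → total 5895
Group 2: 8061 × 0.965 = 7779
Group 3: 8981 × 0.956 = 8586
Group 4: 11841 × 0.952 = 11273
Group 5: 14234 × 0.933 + 15404 × 0.496 = 13280 + 7640 = 20920
Net migration: Group 1 + 80 → 5975; Group 2 − 90 → 7689; Group 3 − 300 → 8286; Group 4 + 240 → 11513; Group 5 + 330 → 21250
→ [5975, 7689, 8286, 11513, 21250]
Scenario B total after 2 periods: 54713
Difference B − A = 54713 − 55775 = -1062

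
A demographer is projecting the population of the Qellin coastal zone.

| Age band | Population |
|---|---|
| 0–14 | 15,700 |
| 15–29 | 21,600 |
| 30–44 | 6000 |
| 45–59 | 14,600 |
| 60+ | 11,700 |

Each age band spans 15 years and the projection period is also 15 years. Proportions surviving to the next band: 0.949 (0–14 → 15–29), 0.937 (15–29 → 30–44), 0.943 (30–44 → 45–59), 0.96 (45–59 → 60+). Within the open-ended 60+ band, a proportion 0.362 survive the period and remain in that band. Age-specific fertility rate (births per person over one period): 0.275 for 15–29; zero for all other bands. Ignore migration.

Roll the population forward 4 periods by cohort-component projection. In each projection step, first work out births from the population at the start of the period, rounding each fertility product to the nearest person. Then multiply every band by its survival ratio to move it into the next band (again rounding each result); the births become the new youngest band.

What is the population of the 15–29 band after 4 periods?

1471

Let group 1 be 0–14 through group 5 = 60+.
Period 1.
Births: 21600 * 0.275 = 5940
Group 2: 15700 * 0.949 = 14899
Group 3: 21600 * 0.937 = 20239
Group 4: 6000 * 0.943 = 5658
Group 5: 14600 * 0.96 + 11700 * 0.362 = 14016 + 4235 = 18251
Population now: 0–14=5940, 15–29=14899, 30–44=20239, 45–59=5658, 60+=18251
Period 2.
Births: 14899 * 0.275 = 4097
Group 2: 5940 * 0.949 = 5637
Group 3: 14899 * 0.937 = 13960
Group 4: 20239 * 0.943 = 19085
Group 5: 5658 * 0.96 + 18251 * 0.362 = 5432 + 6607 = 12039
Population now: 0–14=4097, 15–29=5637, 30–44=13960, 45–59=19085, 60+=12039
Period 3.
Births: 5637 * 0.275 = 1550
Group 2: 4097 * 0.949 = 3888
Group 3: 5637 * 0.937 = 5282
Group 4: 13960 * 0.943 = 13164
Group 5: 19085 * 0.96 + 12039 * 0.362 = 18322 + 4358 = 22680
Population now: 0–14=1550, 15–29=3888, 30–44=5282, 45–59=13164, 60+=22680
Period 4.
Births: 3888 * 0.275 = 1069
Group 2: 1550 * 0.949 = 1471
Group 3: 3888 * 0.937 = 3643
Group 4: 5282 * 0.943 = 4981
Group 5: 13164 * 0.96 + 22680 * 0.362 = 12637 + 8210 = 20847
Population now: 0–14=1069, 15–29=1471, 30–44=3643, 45–59=4981, 60+=20847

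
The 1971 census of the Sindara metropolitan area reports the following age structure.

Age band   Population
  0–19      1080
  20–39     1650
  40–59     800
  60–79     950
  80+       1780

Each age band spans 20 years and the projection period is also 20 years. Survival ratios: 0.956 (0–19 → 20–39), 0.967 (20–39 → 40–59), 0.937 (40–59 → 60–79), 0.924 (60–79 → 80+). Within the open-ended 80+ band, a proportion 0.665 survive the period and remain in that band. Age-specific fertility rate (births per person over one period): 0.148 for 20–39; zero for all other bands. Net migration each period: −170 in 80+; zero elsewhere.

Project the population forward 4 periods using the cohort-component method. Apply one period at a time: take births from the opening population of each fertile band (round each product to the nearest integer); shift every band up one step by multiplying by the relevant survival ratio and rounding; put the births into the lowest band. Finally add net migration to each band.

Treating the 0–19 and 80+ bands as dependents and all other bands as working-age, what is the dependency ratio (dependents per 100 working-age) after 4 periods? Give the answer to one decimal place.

Numbering the groups 1..5 from youngest to oldest:
After projecting period 1:
Births: 1650 × 0.148 = 244
Group 2: 1080 × 0.956 = 1032
Group 3: 1650 × 0.967 = 1596
Group 4: 800 × 0.937 = 750
Group 5: 950 × 0.924 + 1780 × 0.665 = 878 + 1184 = 2062
Net migration: Group 5 − 170 → 1892
End of period: [244, 1032, 1596, 750, 1892]
After projecting period 2:
Births: 1032 × 0.148 = 153
Group 2: 244 × 0.956 = 233
Group 3: 1032 × 0.967 = 998
Group 4: 1596 × 0.937 = 1495
Group 5: 750 × 0.924 + 1892 × 0.665 = 693 + 1258 = 1951
Net migration: Group 5 − 170 → 1781
End of period: [153, 233, 998, 1495, 1781]
After projecting period 3:
Births: 233 × 0.148 = 34
Group 2: 153 × 0.956 = 146
Group 3: 233 × 0.967 = 225
Group 4: 998 × 0.937 = 935
Group 5: 1495 × 0.924 + 1781 × 0.665 = 1381 + 1184 = 2565
Net migration: Group 5 − 170 → 2395
End of period: [34, 146, 225, 935, 2395]
After projecting period 4:
Births: 146 × 0.148 = 22
Group 2: 34 × 0.956 = 33
Group 3: 146 × 0.967 = 141
Group 4: 225 × 0.937 = 211
Group 5: 935 × 0.924 + 2395 × 0.665 = 864 + 1593 = 2457
Net migration: Group 5 − 170 → 2287
End of period: [22, 33, 141, 211, 2287]
Dependents (band 0–19 + band 80+) = 22 + 2287 = 2309; working-age = 385; ratio = 2309/385 × 100 = 599.7

599.7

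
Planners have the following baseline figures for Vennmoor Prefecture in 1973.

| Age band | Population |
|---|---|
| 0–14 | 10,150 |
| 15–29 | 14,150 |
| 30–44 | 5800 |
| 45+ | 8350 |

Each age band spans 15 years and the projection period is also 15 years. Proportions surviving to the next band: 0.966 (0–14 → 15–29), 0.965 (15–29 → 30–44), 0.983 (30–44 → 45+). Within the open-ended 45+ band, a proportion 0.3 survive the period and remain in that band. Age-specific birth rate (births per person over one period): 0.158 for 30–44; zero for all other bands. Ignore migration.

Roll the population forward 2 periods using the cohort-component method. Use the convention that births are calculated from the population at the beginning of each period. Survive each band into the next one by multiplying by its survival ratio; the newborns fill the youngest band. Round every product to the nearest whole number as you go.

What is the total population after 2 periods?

28389

Let band 1 be 0–14 through band 4 = 45+.
Period 1:
Births: 5800 × 0.158 = 916
Band 2: 10150 × 0.966 = 9805
Band 3: 14150 × 0.965 = 13655
Band 4: 5800 × 0.983 + 8350 × 0.3 = 5701 + 2505 = 8206
Giving 916 / 9805 / 13655 / 8206.
Period 2:
Births: 13655 × 0.158 = 2157
Band 2: 916 × 0.966 = 885
Band 3: 9805 × 0.965 = 9462
Band 4: 13655 × 0.983 + 8206 × 0.3 = 13423 + 2462 = 15885
Giving 2157 / 885 / 9462 / 15885.
Total after period 2: 2157 + 885 + 9462 + 15885 = 28389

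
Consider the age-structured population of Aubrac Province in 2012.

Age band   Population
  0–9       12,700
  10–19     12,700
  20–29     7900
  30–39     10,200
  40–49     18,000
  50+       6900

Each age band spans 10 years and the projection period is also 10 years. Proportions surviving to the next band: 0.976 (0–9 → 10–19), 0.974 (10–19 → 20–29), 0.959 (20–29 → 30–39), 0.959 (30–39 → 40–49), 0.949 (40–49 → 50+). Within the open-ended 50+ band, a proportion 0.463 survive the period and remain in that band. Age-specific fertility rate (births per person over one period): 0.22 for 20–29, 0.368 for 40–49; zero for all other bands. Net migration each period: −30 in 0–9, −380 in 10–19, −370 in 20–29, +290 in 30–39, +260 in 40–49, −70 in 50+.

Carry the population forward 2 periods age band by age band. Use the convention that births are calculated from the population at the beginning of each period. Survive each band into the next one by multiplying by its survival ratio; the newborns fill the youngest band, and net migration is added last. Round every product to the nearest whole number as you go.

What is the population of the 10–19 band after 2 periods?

After projecting period 1:
Births: 7900 * 0.22 = 1738, 18000 * 0.368 = 6624 ⇒ total 8362
10–19: 12700 * 0.976 = 12395
20–29: 12700 * 0.974 = 12370
30–39: 7900 * 0.959 = 7576
40–49: 10200 * 0.959 = 9782
50+: 18000 * 0.949 + 6900 * 0.463 = 17082 + 3195 = 20277
Net migration: 0–9 − 30 → 8332; 10–19 − 380 → 12015; 20–29 − 370 → 12000; 30–39 + 290 → 7866; 40–49 + 260 → 10042; 50+ − 70 → 20207
Giving 8332 / 12015 / 12000 / 7866 / 10042 / 20207.
After projecting period 2:
Births: 12000 * 0.22 = 2640, 10042 * 0.368 = 3695 ⇒ total 6335
10–19: 8332 * 0.976 = 8132
20–29: 12015 * 0.974 = 11703
30–39: 12000 * 0.959 = 11508
40–49: 7866 * 0.959 = 7543
50+: 10042 * 0.949 + 20207 * 0.463 = 9530 + 9356 = 18886
Net migration: 0–9 − 30 → 6305; 10–19 − 380 → 7752; 20–29 − 370 → 11333; 30–39 + 290 → 11798; 40–49 + 260 → 7803; 50+ − 70 → 18816
Giving 6305 / 7752 / 11333 / 11798 / 7803 / 18816.

7752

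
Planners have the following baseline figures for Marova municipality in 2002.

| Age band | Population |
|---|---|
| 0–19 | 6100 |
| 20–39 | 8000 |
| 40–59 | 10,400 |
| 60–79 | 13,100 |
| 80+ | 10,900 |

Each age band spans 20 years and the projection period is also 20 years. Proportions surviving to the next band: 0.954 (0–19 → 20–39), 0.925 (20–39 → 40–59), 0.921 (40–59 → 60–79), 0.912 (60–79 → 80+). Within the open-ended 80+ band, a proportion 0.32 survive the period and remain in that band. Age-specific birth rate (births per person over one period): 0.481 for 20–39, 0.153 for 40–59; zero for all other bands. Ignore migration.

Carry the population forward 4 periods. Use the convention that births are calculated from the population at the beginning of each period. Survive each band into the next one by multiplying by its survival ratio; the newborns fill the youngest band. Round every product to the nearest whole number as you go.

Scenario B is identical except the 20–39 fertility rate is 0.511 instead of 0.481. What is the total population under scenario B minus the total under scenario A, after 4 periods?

Period 1.
Births: 8000 * 0.481 = 3848 ; 10400 * 0.153 = 1591 ⇒ total 5439
20–39: 6100 * 0.954 = 5819
40–59: 8000 * 0.925 = 7400
60–79: 10400 * 0.921 = 9578
80+: 13100 * 0.912 + 10900 * 0.32 = 11947 + 3488 = 15435
End of period: [5439, 5819, 7400, 9578, 15435]
Period 2.
Births: 5819 * 0.481 = 2799 ; 7400 * 0.153 = 1132 ⇒ total 3931
20–39: 5439 * 0.954 = 5189
40–59: 5819 * 0.925 = 5383
60–79: 7400 * 0.921 = 6815
80+: 9578 * 0.912 + 15435 * 0.32 = 8735 + 4939 = 13674
End of period: [3931, 5189, 5383, 6815, 13674]
Period 3.
Births: 5189 * 0.481 = 2496 ; 5383 * 0.153 = 824 ⇒ total 3320
20–39: 3931 * 0.954 = 3750
40–59: 5189 * 0.925 = 4800
60–79: 5383 * 0.921 = 4958
80+: 6815 * 0.912 + 13674 * 0.32 = 6215 + 4376 = 10591
End of period: [3320, 3750, 4800, 4958, 10591]
Period 4.
Births: 3750 * 0.481 = 1804 ; 4800 * 0.153 = 734 ⇒ total 2538
20–39: 3320 * 0.954 = 3167
40–59: 3750 * 0.925 = 3469
60–79: 4800 * 0.921 = 4421
80+: 4958 * 0.912 + 10591 * 0.32 = 4522 + 3389 = 7911
End of period: [2538, 3167, 3469, 4421, 7911]
Scenario A total after 4 periods: 21506
Scenario B projection —
Period 1.
Births: 8000 * 0.511 = 4088 ; 10400 * 0.153 = 1591 ⇒ total 5679
20–39: 6100 * 0.954 = 5819
40–59: 8000 * 0.925 = 7400
60–79: 10400 * 0.921 = 9578
80+: 13100 * 0.912 + 10900 * 0.32 = 11947 + 3488 = 15435
End of period: [5679, 5819, 7400, 9578, 15435]
Period 2.
Births: 5819 * 0.511 = 2974 ; 7400 * 0.153 = 1132 ⇒ total 4106
20–39: 5679 * 0.954 = 5418
40–59: 5819 * 0.925 = 5383
60–79: 7400 * 0.921 = 6815
80+: 9578 * 0.912 + 15435 * 0.32 = 8735 + 4939 = 13674
End of period: [4106, 5418, 5383, 6815, 13674]
Period 3.
Births: 5418 * 0.511 = 2769 ; 5383 * 0.153 = 824 ⇒ total 3593
20–39: 4106 * 0.954 = 3917
40–59: 5418 * 0.925 = 5012
60–79: 5383 * 0.921 = 4958
80+: 6815 * 0.912 + 13674 * 0.32 = 6215 + 4376 = 10591
End of period: [3593, 3917, 5012, 4958, 10591]
Period 4.
Births: 3917 * 0.511 = 2002 ; 5012 * 0.153 = 767 ⇒ total 2769
20–39: 3593 * 0.954 = 3428
40–59: 3917 * 0.925 = 3623
60–79: 5012 * 0.921 = 4616
80+: 4958 * 0.912 + 10591 * 0.32 = 4522 + 3389 = 7911
End of period: [2769, 3428, 3623, 4616, 7911]
Scenario B total after 4 periods: 22347
Difference B − A = 22347 − 21506 = 841

841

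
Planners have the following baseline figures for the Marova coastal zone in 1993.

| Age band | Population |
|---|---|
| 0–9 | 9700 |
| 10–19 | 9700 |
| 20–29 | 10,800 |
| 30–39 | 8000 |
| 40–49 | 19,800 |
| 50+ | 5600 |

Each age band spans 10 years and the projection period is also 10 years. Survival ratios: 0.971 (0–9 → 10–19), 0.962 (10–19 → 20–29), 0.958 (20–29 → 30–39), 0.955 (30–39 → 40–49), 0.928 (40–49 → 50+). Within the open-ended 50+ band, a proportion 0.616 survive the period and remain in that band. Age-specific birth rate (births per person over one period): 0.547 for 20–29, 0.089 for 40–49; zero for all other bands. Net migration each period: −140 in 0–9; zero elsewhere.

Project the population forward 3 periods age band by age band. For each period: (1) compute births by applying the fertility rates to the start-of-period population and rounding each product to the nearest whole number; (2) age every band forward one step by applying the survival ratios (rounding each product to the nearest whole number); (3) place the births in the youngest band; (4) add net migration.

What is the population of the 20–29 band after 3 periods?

7034

[period 1]
Births: 10800 × 0.547 = 5908 ; 19800 × 0.089 = 1762 — total 7670
10–19: 9700 × 0.971 = 9419
20–29: 9700 × 0.962 = 9331
30–39: 10800 × 0.958 = 10346
40–49: 8000 × 0.955 = 7640
50+: 19800 × 0.928 + 5600 × 0.616 = 18374 + 3450 = 21824
Net migration: 0–9 − 140 → 7530
→ [7530, 9419, 9331, 10346, 7640, 21824]
[period 2]
Births: 9331 × 0.547 = 5104 ; 7640 × 0.089 = 680 — total 5784
10–19: 7530 × 0.971 = 7312
20–29: 9419 × 0.962 = 9061
30–39: 9331 × 0.958 = 8939
40–49: 10346 × 0.955 = 9880
50+: 7640 × 0.928 + 21824 × 0.616 = 7090 + 13444 = 20534
Net migration: 0–9 − 140 → 5644
→ [5644, 7312, 9061, 8939, 9880, 20534]
[period 3]
Births: 9061 × 0.547 = 4956 ; 9880 × 0.089 = 879 — total 5835
10–19: 5644 × 0.971 = 5480
20–29: 7312 × 0.962 = 7034
30–39: 9061 × 0.958 = 8680
40–49: 8939 × 0.955 = 8537
50+: 9880 × 0.928 + 20534 × 0.616 = 9169 + 12649 = 21818
Net migration: 0–9 − 140 → 5695
→ [5695, 5480, 7034, 8680, 8537, 21818]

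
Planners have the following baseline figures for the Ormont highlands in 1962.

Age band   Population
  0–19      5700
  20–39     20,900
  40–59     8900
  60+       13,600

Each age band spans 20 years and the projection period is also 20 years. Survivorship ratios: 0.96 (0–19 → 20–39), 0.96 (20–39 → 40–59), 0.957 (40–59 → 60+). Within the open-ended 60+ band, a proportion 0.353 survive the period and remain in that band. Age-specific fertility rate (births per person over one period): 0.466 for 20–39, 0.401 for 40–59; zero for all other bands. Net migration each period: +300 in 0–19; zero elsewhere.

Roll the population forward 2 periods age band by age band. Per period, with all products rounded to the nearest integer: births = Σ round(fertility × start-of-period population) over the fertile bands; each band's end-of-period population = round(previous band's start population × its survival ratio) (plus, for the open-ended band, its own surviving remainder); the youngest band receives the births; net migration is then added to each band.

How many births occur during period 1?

13308

— Period 1 —
Births: 20900 × 0.466 = 9739 ; 8900 × 0.401 = 3569 → total 13308
20–39: 5700 × 0.96 = 5472
40–59: 20900 × 0.96 = 20064
60+: 8900 × 0.957 + 13600 × 0.353 = 8517 + 4801 = 13318
Net migration: 0–19 + 300 → 13608
End of period: [13608, 5472, 20064, 13318]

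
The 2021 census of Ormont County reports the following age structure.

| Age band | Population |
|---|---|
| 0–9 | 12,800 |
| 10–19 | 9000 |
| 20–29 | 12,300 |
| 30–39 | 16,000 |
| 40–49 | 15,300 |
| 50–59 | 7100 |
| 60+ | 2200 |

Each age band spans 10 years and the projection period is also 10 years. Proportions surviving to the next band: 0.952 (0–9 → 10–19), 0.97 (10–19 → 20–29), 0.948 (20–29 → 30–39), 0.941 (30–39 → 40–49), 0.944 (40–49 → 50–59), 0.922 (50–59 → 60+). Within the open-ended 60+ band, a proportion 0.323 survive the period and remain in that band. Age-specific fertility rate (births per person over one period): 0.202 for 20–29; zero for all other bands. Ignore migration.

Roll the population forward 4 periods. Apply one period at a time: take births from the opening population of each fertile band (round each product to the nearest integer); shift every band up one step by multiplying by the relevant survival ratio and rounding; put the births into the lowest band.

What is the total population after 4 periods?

Call the bands 1 to 7, youngest first.
Period 1:
Births: 12300 × 0.202 = 2485
Band 2: 12800 × 0.952 = 12186
Band 3: 9000 × 0.97 = 8730
Band 4: 12300 × 0.948 = 11660
Band 5: 16000 × 0.941 = 15056
Band 6: 15300 × 0.944 = 14443
Band 7: 7100 × 0.922 + 2200 × 0.323 = 6546 + 711 = 7257
Giving 2485 / 12186 / 8730 / 11660 / 15056 / 14443 / 7257.
Period 2:
Births: 8730 × 0.202 = 1763
Band 2: 2485 × 0.952 = 2366
Band 3: 12186 × 0.97 = 11820
Band 4: 8730 × 0.948 = 8276
Band 5: 11660 × 0.941 = 10972
Band 6: 15056 × 0.944 = 14213
Band 7: 14443 × 0.922 + 7257 × 0.323 = 13316 + 2344 = 15660
Giving 1763 / 2366 / 11820 / 8276 / 10972 / 14213 / 15660.
Period 3:
Births: 11820 × 0.202 = 2388
Band 2: 1763 × 0.952 = 1678
Band 3: 2366 × 0.97 = 2295
Band 4: 11820 × 0.948 = 11205
Band 5: 8276 × 0.941 = 7788
Band 6: 10972 × 0.944 = 10358
Band 7: 14213 × 0.922 + 15660 × 0.323 = 13104 + 5058 = 18162
Giving 2388 / 1678 / 2295 / 11205 / 7788 / 10358 / 18162.
Period 4:
Births: 2295 × 0.202 = 464
Band 2: 2388 × 0.952 = 2273
Band 3: 1678 × 0.97 = 1628
Band 4: 2295 × 0.948 = 2176
Band 5: 11205 × 0.941 = 10544
Band 6: 7788 × 0.944 = 7352
Band 7: 10358 × 0.922 + 18162 × 0.323 = 9550 + 5866 = 15416
Giving 464 / 2273 / 1628 / 2176 / 10544 / 7352 / 15416.
Total after period 4: 464 + 2273 + 1628 + 2176 + 10544 + 7352 + 15416 = 39853

39853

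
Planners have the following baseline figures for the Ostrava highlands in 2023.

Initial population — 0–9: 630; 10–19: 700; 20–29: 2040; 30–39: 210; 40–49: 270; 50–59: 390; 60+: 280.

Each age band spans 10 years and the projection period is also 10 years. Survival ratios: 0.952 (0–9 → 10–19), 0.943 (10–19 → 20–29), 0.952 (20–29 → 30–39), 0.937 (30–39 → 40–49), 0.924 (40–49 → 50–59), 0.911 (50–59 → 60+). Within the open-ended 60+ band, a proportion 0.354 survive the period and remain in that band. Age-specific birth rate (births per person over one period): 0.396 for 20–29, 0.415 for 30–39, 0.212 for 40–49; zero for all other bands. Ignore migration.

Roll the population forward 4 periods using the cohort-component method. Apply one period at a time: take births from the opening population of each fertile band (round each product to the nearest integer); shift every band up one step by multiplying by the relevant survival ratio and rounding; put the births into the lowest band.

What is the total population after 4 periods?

Period 1.
Births: 2040 × 0.396 = 808 ; 210 × 0.415 = 87 ; 270 × 0.212 = 57 — total 952
10–19: 630 × 0.952 = 600
20–29: 700 × 0.943 = 660
30–39: 2040 × 0.952 = 1942
40–49: 210 × 0.937 = 197
50–59: 270 × 0.924 = 249
60+: 390 × 0.911 + 280 × 0.354 = 355 + 99 = 454
End of period: [952, 600, 660, 1942, 197, 249, 454]
Period 2.
Births: 660 × 0.396 = 261 ; 1942 × 0.415 = 806 ; 197 × 0.212 = 42 — total 1109
10–19: 952 × 0.952 = 906
20–29: 600 × 0.943 = 566
30–39: 660 × 0.952 = 628
40–49: 1942 × 0.937 = 1820
50–59: 197 × 0.924 = 182
60+: 249 × 0.911 + 454 × 0.354 = 227 + 161 = 388
End of period: [1109, 906, 566, 628, 1820, 182, 388]
Period 3.
Births: 566 × 0.396 = 224 ; 628 × 0.415 = 261 ; 1820 × 0.212 = 386 — total 871
10–19: 1109 × 0.952 = 1056
20–29: 906 × 0.943 = 854
30–39: 566 × 0.952 = 539
40–49: 628 × 0.937 = 588
50–59: 1820 × 0.924 = 1682
60+: 182 × 0.911 + 388 × 0.354 = 166 + 137 = 303
End of period: [871, 1056, 854, 539, 588, 1682, 303]
Period 4.
Births: 854 × 0.396 = 338 ; 539 × 0.415 = 224 ; 588 × 0.212 = 125 — total 687
10–19: 871 × 0.952 = 829
20–29: 1056 × 0.943 = 996
30–39: 854 × 0.952 = 813
40–49: 539 × 0.937 = 505
50–59: 588 × 0.924 = 543
60+: 1682 × 0.911 + 303 × 0.354 = 1532 + 107 = 1639
End of period: [687, 829, 996, 813, 505, 543, 1639]
Total after period 4: 687 + 829 + 996 + 813 + 505 + 543 + 1639 = 6012

6012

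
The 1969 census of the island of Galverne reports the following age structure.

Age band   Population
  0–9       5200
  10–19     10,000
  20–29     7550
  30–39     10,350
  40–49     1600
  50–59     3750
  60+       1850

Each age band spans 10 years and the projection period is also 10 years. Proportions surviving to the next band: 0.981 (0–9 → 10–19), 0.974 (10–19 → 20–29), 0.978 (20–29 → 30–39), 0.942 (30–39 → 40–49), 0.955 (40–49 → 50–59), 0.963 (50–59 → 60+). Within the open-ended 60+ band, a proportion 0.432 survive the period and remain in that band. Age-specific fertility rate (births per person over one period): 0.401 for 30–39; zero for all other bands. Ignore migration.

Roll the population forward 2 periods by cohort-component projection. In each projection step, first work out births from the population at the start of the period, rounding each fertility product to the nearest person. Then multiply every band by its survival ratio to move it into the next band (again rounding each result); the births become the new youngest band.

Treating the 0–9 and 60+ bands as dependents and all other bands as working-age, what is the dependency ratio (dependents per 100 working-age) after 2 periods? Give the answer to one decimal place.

Let group 1 be 0–9 through group 7 = 60+.
After projecting period 1:
Births: 10350 × 0.401 = 4150
Group 2: 5200 × 0.981 = 5101
Group 3: 10000 × 0.974 = 9740
Group 4: 7550 × 0.978 = 7384
Group 5: 10350 × 0.942 = 9750
Group 6: 1600 × 0.955 = 1528
Group 7: 3750 × 0.963 + 1850 × 0.432 = 3611 + 799 = 4410
End of period: [4150, 5101, 9740, 7384, 9750, 1528, 4410]
After projecting period 2:
Births: 7384 × 0.401 = 2961
Group 2: 4150 × 0.981 = 4071
Group 3: 5101 × 0.974 = 4968
Group 4: 9740 × 0.978 = 9526
Group 5: 7384 × 0.942 = 6956
Group 6: 9750 × 0.955 = 9311
Group 7: 1528 × 0.963 + 4410 × 0.432 = 1471 + 1905 = 3376
End of period: [2961, 4071, 4968, 9526, 6956, 9311, 3376]
Dependents (band 0–9 + band 60+) = 2961 + 3376 = 6337; working-age = 34832; ratio = 6337/34832 × 100 = 18.2

18.2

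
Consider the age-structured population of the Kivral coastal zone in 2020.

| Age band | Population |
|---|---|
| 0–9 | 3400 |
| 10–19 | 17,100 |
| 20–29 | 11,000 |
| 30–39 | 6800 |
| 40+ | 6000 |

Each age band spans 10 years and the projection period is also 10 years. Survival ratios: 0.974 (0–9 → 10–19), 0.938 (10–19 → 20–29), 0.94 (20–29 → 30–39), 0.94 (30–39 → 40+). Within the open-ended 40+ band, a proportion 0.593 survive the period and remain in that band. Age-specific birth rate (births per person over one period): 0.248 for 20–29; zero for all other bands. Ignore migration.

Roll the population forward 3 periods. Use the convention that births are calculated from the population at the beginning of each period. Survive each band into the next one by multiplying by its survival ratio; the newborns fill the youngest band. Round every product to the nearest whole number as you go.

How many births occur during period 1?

2728

[period 1]
Births: 11000 × 0.248 = 2728
10–19: 3400 × 0.974 = 3312
20–29: 17100 × 0.938 = 16040
30–39: 11000 × 0.94 = 10340
40+: 6800 × 0.94 + 6000 × 0.593 = 6392 + 3558 = 9950
End of period: [2728, 3312, 16040, 10340, 9950]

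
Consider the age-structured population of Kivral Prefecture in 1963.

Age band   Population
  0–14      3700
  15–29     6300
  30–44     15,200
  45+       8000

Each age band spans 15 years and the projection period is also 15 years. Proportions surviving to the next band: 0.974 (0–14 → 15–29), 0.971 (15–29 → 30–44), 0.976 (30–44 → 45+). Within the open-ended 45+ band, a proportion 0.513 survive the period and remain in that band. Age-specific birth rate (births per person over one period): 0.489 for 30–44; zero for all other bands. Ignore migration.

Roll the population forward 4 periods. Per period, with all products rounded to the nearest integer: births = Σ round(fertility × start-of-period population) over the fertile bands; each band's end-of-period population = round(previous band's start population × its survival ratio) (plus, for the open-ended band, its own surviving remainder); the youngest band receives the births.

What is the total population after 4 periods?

20675

(Bands numbered youngest = 1 to oldest = 4.)
[period 1]
Births: 15200 * 0.489 = 7433
Band 2: 3700 * 0.974 = 3604
Band 3: 6300 * 0.971 = 6117
Band 4: 15200 * 0.976 + 8000 * 0.513 = 14835 + 4104 = 18939
→ [7433, 3604, 6117, 18939]
[period 2]
Births: 6117 * 0.489 = 2991
Band 2: 7433 * 0.974 = 7240
Band 3: 3604 * 0.971 = 3499
Band 4: 6117 * 0.976 + 18939 * 0.513 = 5970 + 9716 = 15686
→ [2991, 7240, 3499, 15686]
[period 3]
Births: 3499 * 0.489 = 1711
Band 2: 2991 * 0.974 = 2913
Band 3: 7240 * 0.971 = 7030
Band 4: 3499 * 0.976 + 15686 * 0.513 = 3415 + 8047 = 11462
→ [1711, 2913, 7030, 11462]
[period 4]
Births: 7030 * 0.489 = 3438
Band 2: 1711 * 0.974 = 1667
Band 3: 2913 * 0.971 = 2829
Band 4: 7030 * 0.976 + 11462 * 0.513 = 6861 + 5880 = 12741
→ [3438, 1667, 2829, 12741]
Total after period 4: 3438 + 1667 + 2829 + 12741 = 20675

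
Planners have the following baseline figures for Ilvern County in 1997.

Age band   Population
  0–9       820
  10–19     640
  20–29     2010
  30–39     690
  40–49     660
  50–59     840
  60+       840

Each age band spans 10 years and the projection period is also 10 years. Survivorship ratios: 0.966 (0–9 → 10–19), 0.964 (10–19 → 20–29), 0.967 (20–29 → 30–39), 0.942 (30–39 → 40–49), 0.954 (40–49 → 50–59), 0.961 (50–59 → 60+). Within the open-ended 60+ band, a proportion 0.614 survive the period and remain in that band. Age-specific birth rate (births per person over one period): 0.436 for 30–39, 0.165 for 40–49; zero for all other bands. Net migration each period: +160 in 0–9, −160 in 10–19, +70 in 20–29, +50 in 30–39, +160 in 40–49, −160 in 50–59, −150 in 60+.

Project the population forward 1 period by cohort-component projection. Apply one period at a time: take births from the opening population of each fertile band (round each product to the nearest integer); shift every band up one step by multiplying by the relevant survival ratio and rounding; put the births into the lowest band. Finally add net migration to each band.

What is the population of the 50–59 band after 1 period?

Call the bands 1 to 7, youngest first.
Period 1:
Births: 690 × 0.436 = 301, 660 × 0.165 = 109 — total 410
Band 2: 820 × 0.966 = 792
Band 3: 640 × 0.964 = 617
Band 4: 2010 × 0.967 = 1944
Band 5: 690 × 0.942 = 650
Band 6: 660 × 0.954 = 630
Band 7: 840 × 0.961 + 840 × 0.614 = 807 + 516 = 1323
Net migration: Band 1 + 160 → 570; Band 2 − 160 → 632; Band 3 + 70 → 687; Band 4 + 50 → 1994; Band 5 + 160 → 810; Band 6 − 160 → 470; Band 7 − 150 → 1173
Population now: 0–9=570, 10–19=632, 20–29=687, 30–39=1994, 40–49=810, 50–59=470, 60+=1173

470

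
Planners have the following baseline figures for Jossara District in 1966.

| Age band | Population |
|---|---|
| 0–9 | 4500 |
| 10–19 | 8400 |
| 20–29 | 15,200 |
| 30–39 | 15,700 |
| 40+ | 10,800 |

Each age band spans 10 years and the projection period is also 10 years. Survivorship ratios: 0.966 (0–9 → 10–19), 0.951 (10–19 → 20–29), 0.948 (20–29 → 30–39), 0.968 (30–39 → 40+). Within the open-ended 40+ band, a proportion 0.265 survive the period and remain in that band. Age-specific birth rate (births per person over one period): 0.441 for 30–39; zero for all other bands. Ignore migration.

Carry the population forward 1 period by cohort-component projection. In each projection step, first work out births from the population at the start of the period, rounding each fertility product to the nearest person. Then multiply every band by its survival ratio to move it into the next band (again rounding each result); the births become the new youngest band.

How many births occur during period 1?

Period 1:
Births: 15700 * 0.441 = 6924
10–19: 4500 * 0.966 = 4347
20–29: 8400 * 0.951 = 7988
30–39: 15200 * 0.948 = 14410
40+: 15700 * 0.968 + 10800 * 0.265 = 15198 + 2862 = 18060
→ [6924, 4347, 7988, 14410, 18060]

6924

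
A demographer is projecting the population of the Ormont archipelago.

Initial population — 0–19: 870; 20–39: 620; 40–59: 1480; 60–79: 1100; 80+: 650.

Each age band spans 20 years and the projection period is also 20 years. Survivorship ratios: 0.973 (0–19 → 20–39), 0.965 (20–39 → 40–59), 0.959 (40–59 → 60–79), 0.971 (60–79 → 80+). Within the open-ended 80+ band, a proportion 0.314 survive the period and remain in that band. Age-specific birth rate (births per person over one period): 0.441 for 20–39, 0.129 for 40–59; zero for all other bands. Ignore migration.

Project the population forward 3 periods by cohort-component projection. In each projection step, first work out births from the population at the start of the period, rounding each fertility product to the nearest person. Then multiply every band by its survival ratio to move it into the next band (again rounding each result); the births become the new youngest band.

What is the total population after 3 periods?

3076

(Bands numbered youngest = 1 to oldest = 5.)
[period 1]
Births: 620 × 0.441 = 273, 1480 × 0.129 = 191 — total 464
Band 2: 870 × 0.973 = 847
Band 3: 620 × 0.965 = 598
Band 4: 1480 × 0.959 = 1419
Band 5: 1100 × 0.971 + 650 × 0.314 = 1068 + 204 = 1272
Giving 464 / 847 / 598 / 1419 / 1272.
[period 2]
Births: 847 × 0.441 = 374, 598 × 0.129 = 77 — total 451
Band 2: 464 × 0.973 = 451
Band 3: 847 × 0.965 = 817
Band 4: 598 × 0.959 = 573
Band 5: 1419 × 0.971 + 1272 × 0.314 = 1378 + 399 = 1777
Giving 451 / 451 / 817 / 573 / 1777.
[period 3]
Births: 451 × 0.441 = 199, 817 × 0.129 = 105 — total 304
Band 2: 451 × 0.973 = 439
Band 3: 451 × 0.965 = 435
Band 4: 817 × 0.959 = 784
Band 5: 573 × 0.971 + 1777 × 0.314 = 556 + 558 = 1114
Giving 304 / 439 / 435 / 784 / 1114.
Total after period 3: 304 + 439 + 435 + 784 + 1114 = 3076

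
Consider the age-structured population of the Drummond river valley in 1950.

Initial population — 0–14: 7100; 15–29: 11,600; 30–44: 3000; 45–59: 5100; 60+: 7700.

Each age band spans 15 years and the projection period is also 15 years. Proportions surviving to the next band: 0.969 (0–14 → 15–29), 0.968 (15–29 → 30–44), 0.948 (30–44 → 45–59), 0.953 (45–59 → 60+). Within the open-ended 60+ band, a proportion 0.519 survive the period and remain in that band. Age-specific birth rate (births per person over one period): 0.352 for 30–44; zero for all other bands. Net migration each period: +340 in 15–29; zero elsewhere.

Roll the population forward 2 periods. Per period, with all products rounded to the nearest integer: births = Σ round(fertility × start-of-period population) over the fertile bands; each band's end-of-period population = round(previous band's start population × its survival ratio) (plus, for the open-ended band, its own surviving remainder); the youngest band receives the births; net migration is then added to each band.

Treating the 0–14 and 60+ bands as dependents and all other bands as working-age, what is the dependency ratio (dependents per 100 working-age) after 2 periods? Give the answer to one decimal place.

59.3

Period 1:
Births: 3000 × 0.352 = 1056
15–29: 7100 × 0.969 = 6880
30–44: 11600 × 0.968 = 11229
45–59: 3000 × 0.948 = 2844
60+: 5100 × 0.953 + 7700 × 0.519 = 4860 + 3996 = 8856
Net migration: 15–29 + 340 → 7220
Giving 1056 / 7220 / 11229 / 2844 / 8856.
Period 2:
Births: 11229 × 0.352 = 3953
15–29: 1056 × 0.969 = 1023
30–44: 7220 × 0.968 = 6989
45–59: 11229 × 0.948 = 10645
60+: 2844 × 0.953 + 8856 × 0.519 = 2710 + 4596 = 7306
Net migration: 15–29 + 340 → 1363
Giving 3953 / 1363 / 6989 / 10645 / 7306.
Dependents (band 0–14 + band 60+) = 3953 + 7306 = 11259; working-age = 18997; ratio = 11259/18997 × 100 = 59.3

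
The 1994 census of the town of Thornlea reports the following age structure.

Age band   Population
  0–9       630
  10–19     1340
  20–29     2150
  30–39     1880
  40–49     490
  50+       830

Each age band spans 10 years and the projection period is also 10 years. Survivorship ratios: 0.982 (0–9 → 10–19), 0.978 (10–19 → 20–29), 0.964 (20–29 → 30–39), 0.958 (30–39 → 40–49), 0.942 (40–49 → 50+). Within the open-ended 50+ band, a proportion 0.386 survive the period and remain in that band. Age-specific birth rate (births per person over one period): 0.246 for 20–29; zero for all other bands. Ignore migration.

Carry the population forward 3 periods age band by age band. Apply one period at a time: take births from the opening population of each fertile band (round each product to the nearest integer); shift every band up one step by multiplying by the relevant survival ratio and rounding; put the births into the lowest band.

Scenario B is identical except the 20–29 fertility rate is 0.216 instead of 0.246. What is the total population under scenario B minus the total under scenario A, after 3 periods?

-119

Period 1.
Births: 2150 × 0.246 = 529
10–19: 630 × 0.982 = 619
20–29: 1340 × 0.978 = 1311
30–39: 2150 × 0.964 = 2073
40–49: 1880 × 0.958 = 1801
50+: 490 × 0.942 + 830 × 0.386 = 462 + 320 = 782
→ [529, 619, 1311, 2073, 1801, 782]
Period 2.
Births: 1311 × 0.246 = 323
10–19: 529 × 0.982 = 519
20–29: 619 × 0.978 = 605
30–39: 1311 × 0.964 = 1264
40–49: 2073 × 0.958 = 1986
50+: 1801 × 0.942 + 782 × 0.386 = 1697 + 302 = 1999
→ [323, 519, 605, 1264, 1986, 1999]
Period 3.
Births: 605 × 0.246 = 149
10–19: 323 × 0.982 = 317
20–29: 519 × 0.978 = 508
30–39: 605 × 0.964 = 583
40–49: 1264 × 0.958 = 1211
50+: 1986 × 0.942 + 1999 × 0.386 = 1871 + 772 = 2643
→ [149, 317, 508, 583, 1211, 2643]
Scenario A total after 3 periods: 5411
Scenario B projection —
Period 1.
Births: 2150 × 0.216 = 464
10–19: 630 × 0.982 = 619
20–29: 1340 × 0.978 = 1311
30–39: 2150 × 0.964 = 2073
40–49: 1880 × 0.958 = 1801
50+: 490 × 0.942 + 830 × 0.386 = 462 + 320 = 782
→ [464, 619, 1311, 2073, 1801, 782]
Period 2.
Births: 1311 × 0.216 = 283
10–19: 464 × 0.982 = 456
20–29: 619 × 0.978 = 605
30–39: 1311 × 0.964 = 1264
40–49: 2073 × 0.958 = 1986
50+: 1801 × 0.942 + 782 × 0.386 = 1697 + 302 = 1999
→ [283, 456, 605, 1264, 1986, 1999]
Period 3.
Births: 605 × 0.216 = 131
10–19: 283 × 0.982 = 278
20–29: 456 × 0.978 = 446
30–39: 605 × 0.964 = 583
40–49: 1264 × 0.958 = 1211
50+: 1986 × 0.942 + 1999 × 0.386 = 1871 + 772 = 2643
→ [131, 278, 446, 583, 1211, 2643]
Scenario B total after 3 periods: 5292
Difference B − A = 5292 − 5411 = -119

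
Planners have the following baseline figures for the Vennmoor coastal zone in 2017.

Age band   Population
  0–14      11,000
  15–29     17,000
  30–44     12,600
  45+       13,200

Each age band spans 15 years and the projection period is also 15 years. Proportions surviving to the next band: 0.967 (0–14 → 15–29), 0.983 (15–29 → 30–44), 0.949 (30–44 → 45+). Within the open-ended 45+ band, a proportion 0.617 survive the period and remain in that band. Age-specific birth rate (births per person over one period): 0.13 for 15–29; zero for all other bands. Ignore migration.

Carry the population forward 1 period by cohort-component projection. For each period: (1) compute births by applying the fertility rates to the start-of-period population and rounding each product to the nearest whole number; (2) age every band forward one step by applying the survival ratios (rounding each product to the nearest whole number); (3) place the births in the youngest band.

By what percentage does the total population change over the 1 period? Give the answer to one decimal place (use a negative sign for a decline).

-7.7

[period 1]
Births: 17000 * 0.13 = 2210
15–29: 11000 * 0.967 = 10637
30–44: 17000 * 0.983 = 16711
45+: 12600 * 0.949 + 13200 * 0.617 = 11957 + 8144 = 20101
Population now: 0–14=2210, 15–29=10637, 30–44=16711, 45+=20101
Total: 53800 → 49659; change = -4141; percentage change = -7.7%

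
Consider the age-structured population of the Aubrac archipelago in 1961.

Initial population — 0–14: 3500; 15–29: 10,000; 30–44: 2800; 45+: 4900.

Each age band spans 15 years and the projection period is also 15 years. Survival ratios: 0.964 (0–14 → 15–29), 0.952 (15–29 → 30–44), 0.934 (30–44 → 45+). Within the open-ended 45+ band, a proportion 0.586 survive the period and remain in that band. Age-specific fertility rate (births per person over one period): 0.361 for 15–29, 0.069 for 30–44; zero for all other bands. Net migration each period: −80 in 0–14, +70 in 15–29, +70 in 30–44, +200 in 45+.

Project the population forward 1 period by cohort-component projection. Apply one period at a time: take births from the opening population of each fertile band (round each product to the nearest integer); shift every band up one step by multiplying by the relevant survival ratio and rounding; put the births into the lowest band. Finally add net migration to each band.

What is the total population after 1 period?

22443

— Period 1 —
Births: 10000 × 0.361 = 3610  |  2800 × 0.069 = 193 — total 3803
15–29: 3500 × 0.964 = 3374
30–44: 10000 × 0.952 = 9520
45+: 2800 × 0.934 + 4900 × 0.586 = 2615 + 2871 = 5486
Net migration: 0–14 − 80 → 3723; 15–29 + 70 → 3444; 30–44 + 70 → 9590; 45+ + 200 → 5686
Giving 3723 / 3444 / 9590 / 5686.
Total after period 1: 3723 + 3444 + 9590 + 5686 = 22443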